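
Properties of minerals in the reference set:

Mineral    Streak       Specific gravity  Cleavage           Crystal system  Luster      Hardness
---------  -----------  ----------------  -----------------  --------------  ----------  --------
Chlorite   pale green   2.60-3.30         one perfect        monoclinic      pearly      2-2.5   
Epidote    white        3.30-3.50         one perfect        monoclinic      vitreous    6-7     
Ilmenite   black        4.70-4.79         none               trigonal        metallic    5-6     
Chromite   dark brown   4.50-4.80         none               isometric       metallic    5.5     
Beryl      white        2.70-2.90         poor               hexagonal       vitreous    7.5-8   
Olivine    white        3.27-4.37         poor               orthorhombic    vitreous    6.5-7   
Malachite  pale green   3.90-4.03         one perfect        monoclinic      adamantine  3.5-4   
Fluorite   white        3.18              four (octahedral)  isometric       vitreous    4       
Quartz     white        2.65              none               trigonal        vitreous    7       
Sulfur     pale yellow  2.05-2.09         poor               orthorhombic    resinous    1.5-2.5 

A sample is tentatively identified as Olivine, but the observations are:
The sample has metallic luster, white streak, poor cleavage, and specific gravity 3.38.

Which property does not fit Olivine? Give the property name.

Metallic luster: Olivine has vitreous luster — outside the reference range.
White streak: Olivine has white streak — matches.
Poor cleavage: Olivine has cleavage poor — matches.
Specific gravity 3.38: Olivine has SG 3.27-4.37 — matches.
Only the luster is inconsistent.

luster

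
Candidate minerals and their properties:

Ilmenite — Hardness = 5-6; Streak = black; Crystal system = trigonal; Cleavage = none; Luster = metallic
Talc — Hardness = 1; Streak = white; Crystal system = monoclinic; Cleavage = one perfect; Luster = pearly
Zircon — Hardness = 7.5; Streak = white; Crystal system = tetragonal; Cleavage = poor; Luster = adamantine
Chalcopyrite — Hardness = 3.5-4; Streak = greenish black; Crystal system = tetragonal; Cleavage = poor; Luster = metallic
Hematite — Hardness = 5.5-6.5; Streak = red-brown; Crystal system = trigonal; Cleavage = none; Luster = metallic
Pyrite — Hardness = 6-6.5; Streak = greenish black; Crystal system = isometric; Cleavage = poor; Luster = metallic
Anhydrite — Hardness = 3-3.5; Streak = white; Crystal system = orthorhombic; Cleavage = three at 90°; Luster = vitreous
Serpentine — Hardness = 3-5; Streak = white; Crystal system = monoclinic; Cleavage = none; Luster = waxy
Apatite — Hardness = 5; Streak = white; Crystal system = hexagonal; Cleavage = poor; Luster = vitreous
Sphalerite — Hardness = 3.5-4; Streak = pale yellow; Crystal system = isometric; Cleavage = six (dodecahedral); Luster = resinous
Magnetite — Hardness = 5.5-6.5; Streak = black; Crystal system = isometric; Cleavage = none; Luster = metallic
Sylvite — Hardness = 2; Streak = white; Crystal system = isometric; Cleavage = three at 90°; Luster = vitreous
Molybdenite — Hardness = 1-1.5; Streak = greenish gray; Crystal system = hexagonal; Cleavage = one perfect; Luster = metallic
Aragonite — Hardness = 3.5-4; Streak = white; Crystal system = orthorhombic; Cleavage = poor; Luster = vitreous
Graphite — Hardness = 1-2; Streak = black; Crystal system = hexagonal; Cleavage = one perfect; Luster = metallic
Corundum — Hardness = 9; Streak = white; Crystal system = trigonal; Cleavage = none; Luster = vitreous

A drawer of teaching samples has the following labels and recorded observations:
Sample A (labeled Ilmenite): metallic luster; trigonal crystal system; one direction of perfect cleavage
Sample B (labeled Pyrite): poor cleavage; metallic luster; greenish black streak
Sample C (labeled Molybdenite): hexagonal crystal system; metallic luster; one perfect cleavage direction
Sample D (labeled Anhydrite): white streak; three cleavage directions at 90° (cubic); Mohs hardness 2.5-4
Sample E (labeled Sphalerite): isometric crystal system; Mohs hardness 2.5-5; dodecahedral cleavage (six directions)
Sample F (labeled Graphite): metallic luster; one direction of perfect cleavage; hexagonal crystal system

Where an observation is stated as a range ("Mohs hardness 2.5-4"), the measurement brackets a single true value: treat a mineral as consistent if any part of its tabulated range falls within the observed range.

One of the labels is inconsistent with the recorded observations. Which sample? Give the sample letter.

Sample A: Ilmenite has cleavage none, but the record shows one direction of perfect cleavage — this label is wrong.
Sample B: nothing contradicts Pyrite.
Sample C: nothing contradicts Molybdenite.
Sample D: nothing contradicts Anhydrite.
Sample E: nothing contradicts Sphalerite.
Sample F: nothing contradicts Graphite.
Only sample A is inconsistent with its label.

A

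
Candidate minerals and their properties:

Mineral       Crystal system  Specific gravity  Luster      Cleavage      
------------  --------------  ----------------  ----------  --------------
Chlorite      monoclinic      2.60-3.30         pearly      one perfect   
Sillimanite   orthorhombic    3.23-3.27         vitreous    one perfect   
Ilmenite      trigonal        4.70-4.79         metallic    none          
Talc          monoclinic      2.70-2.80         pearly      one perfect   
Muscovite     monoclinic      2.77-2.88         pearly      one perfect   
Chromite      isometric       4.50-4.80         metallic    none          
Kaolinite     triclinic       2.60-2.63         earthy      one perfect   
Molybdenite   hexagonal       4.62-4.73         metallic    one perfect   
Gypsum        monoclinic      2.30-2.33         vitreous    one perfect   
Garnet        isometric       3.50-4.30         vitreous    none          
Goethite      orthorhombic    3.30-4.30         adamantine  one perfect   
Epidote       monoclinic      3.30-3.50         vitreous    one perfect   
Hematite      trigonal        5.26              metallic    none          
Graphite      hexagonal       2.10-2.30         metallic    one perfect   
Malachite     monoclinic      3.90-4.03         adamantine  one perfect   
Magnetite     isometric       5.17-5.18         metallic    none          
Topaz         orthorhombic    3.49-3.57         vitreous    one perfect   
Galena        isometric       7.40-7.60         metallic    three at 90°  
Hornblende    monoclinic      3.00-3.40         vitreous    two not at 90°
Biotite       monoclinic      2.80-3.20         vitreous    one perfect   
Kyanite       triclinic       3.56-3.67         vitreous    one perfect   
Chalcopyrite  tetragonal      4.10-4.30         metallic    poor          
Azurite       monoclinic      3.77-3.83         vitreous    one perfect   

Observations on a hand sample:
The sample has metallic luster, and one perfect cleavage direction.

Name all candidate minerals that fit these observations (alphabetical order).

Metallic luster — leaves Ilmenite, Chromite, Molybdenite, Hematite, Graphite, Magnetite, Galena, Chalcopyrite.
One perfect cleavage direction — narrows the field to Molybdenite, Graphite.
Consistent with every observation: Graphite, Molybdenite.

Graphite, Molybdenite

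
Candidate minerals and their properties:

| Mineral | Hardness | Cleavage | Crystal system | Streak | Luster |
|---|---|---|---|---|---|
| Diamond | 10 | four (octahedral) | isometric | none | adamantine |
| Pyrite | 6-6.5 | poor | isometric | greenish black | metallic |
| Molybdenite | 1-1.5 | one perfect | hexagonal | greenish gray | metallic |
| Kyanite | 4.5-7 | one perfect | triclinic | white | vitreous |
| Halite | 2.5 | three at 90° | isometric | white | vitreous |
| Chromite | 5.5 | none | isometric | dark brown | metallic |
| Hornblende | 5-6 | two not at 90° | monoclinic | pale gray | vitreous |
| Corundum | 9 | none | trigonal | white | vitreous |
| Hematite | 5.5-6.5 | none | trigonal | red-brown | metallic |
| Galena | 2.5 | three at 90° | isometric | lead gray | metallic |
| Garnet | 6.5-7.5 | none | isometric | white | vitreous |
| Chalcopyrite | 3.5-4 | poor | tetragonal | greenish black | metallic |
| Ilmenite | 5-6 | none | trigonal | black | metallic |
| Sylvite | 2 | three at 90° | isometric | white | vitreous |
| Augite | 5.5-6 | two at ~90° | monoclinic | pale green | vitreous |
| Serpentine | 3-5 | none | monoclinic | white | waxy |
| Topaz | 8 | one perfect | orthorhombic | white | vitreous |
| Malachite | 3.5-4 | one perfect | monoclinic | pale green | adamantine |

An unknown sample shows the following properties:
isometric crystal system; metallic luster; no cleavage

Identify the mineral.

Isometric crystal system: narrows the field to Diamond, Pyrite, Halite, Chromite, Galena, Garnet, Sylvite.
Metallic luster: only Pyrite, Chromite, Galena remain.
No cleavage: narrows the field to Chromite.
Only Chromite satisfies all observations.

Chromite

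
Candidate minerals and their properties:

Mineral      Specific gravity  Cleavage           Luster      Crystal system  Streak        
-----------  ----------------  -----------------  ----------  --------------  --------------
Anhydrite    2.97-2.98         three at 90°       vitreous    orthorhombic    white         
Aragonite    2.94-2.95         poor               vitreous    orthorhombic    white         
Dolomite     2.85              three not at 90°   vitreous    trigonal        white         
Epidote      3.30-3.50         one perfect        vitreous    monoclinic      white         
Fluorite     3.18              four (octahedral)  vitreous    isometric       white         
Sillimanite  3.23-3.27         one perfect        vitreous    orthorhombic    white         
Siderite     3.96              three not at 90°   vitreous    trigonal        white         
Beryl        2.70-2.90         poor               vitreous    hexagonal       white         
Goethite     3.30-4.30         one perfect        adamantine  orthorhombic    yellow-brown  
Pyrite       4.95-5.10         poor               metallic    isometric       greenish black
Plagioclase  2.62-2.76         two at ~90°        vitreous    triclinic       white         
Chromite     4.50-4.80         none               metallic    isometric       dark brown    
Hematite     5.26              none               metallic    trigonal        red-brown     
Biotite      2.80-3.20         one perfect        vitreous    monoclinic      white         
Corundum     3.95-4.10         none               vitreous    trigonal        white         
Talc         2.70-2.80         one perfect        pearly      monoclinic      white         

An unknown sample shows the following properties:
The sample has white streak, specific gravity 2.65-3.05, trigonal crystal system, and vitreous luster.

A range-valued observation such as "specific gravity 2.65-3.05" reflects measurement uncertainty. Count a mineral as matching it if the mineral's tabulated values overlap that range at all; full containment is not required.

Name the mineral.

White streak rules out Goethite, Pyrite, Chromite, Hematite.
Specific gravity 2.65-3.05 eliminates Epidote, Fluorite, Sillimanite, Siderite, Corundum.
Trigonal crystal system: leaves Dolomite.
Vitreous luster: no further eliminations.
The only mineral consistent with every observation is Dolomite.

Dolomite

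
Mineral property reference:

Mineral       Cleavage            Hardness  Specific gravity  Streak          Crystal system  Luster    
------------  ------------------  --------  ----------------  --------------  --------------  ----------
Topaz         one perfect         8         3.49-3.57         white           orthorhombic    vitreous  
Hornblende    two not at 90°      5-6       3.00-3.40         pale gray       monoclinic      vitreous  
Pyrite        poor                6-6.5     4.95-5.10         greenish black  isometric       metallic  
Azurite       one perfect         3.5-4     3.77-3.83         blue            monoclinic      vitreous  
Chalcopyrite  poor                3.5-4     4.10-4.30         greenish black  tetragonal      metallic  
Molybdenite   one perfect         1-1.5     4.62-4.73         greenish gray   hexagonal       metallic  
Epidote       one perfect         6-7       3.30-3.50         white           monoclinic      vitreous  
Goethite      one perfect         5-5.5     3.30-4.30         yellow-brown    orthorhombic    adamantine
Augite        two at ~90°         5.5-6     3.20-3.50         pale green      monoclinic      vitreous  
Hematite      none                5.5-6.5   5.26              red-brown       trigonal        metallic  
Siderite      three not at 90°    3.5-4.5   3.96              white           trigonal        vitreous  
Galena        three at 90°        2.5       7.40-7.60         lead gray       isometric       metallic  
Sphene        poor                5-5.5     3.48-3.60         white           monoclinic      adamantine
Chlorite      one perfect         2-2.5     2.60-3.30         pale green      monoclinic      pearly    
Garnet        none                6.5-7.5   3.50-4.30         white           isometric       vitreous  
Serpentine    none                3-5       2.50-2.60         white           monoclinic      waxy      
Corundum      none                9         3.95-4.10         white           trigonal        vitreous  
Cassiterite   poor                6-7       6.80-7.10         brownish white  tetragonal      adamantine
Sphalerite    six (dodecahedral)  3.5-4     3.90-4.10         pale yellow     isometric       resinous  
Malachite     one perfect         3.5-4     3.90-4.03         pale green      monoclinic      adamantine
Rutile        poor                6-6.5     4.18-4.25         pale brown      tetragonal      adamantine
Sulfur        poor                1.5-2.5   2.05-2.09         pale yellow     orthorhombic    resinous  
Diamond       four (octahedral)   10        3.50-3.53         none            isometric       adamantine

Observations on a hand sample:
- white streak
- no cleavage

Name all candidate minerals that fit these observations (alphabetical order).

Corundum, Garnet, Serpentine

White streak: narrows the field to Topaz, Epidote, Siderite, Sphene, Garnet, Serpentine, Corundum.
No cleavage: narrows the field to Garnet, Serpentine, Corundum.
The minerals that satisfy all observations are Corundum, Garnet, Serpentine.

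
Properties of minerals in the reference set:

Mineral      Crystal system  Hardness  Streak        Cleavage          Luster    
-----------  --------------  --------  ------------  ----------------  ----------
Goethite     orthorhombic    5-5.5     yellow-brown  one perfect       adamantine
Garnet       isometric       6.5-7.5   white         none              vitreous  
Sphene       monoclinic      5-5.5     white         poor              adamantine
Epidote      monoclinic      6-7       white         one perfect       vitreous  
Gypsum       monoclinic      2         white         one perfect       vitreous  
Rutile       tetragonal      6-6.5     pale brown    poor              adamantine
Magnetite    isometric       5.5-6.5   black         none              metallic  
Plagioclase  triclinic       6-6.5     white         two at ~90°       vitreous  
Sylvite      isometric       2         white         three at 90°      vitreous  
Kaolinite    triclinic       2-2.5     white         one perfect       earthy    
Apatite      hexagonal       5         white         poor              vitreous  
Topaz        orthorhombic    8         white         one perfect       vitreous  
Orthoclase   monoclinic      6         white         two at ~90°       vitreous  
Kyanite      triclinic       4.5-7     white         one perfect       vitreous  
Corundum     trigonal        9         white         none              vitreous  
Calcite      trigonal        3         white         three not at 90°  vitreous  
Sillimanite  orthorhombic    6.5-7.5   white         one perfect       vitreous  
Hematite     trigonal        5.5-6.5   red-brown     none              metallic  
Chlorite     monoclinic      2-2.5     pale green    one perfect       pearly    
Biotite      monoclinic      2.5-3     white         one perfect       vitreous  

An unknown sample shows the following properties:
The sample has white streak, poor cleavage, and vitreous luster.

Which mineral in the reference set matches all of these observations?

Apatite

White streak excludes Goethite, Rutile, Magnetite, Hematite, Chlorite.
Poor cleavage: Sphene, Apatite remain.
Vitreous luster rules out Sphene.
The only mineral consistent with every observation is Apatite.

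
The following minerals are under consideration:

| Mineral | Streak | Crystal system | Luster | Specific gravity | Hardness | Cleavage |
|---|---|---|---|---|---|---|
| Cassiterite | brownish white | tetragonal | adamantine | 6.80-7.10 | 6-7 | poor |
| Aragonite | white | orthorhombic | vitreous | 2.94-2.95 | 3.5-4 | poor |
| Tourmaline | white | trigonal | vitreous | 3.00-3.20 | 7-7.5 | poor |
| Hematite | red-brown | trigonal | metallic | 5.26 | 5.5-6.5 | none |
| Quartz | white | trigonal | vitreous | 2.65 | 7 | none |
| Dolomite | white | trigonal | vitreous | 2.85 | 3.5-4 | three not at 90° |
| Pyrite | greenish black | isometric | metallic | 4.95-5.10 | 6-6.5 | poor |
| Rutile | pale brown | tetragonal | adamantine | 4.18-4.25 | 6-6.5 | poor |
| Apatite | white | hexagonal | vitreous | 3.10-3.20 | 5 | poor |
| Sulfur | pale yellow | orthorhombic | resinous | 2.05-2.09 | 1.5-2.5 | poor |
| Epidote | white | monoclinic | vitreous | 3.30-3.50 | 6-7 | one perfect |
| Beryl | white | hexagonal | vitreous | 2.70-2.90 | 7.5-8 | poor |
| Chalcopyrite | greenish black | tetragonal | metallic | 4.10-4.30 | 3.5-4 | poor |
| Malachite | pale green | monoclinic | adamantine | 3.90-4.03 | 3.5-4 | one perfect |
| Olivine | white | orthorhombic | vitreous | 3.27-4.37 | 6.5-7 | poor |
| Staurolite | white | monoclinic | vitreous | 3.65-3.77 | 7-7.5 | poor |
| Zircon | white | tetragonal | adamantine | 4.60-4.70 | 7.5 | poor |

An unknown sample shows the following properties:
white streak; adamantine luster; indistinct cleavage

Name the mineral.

Zircon

White streak: leaves Aragonite, Tourmaline, Quartz, Dolomite, Apatite, Epidote, Beryl, Olivine, Staurolite, Zircon.
Adamantine luster: leaves Zircon.
Indistinct cleavage: every remaining candidate is consistent.
Only Zircon satisfies all observations.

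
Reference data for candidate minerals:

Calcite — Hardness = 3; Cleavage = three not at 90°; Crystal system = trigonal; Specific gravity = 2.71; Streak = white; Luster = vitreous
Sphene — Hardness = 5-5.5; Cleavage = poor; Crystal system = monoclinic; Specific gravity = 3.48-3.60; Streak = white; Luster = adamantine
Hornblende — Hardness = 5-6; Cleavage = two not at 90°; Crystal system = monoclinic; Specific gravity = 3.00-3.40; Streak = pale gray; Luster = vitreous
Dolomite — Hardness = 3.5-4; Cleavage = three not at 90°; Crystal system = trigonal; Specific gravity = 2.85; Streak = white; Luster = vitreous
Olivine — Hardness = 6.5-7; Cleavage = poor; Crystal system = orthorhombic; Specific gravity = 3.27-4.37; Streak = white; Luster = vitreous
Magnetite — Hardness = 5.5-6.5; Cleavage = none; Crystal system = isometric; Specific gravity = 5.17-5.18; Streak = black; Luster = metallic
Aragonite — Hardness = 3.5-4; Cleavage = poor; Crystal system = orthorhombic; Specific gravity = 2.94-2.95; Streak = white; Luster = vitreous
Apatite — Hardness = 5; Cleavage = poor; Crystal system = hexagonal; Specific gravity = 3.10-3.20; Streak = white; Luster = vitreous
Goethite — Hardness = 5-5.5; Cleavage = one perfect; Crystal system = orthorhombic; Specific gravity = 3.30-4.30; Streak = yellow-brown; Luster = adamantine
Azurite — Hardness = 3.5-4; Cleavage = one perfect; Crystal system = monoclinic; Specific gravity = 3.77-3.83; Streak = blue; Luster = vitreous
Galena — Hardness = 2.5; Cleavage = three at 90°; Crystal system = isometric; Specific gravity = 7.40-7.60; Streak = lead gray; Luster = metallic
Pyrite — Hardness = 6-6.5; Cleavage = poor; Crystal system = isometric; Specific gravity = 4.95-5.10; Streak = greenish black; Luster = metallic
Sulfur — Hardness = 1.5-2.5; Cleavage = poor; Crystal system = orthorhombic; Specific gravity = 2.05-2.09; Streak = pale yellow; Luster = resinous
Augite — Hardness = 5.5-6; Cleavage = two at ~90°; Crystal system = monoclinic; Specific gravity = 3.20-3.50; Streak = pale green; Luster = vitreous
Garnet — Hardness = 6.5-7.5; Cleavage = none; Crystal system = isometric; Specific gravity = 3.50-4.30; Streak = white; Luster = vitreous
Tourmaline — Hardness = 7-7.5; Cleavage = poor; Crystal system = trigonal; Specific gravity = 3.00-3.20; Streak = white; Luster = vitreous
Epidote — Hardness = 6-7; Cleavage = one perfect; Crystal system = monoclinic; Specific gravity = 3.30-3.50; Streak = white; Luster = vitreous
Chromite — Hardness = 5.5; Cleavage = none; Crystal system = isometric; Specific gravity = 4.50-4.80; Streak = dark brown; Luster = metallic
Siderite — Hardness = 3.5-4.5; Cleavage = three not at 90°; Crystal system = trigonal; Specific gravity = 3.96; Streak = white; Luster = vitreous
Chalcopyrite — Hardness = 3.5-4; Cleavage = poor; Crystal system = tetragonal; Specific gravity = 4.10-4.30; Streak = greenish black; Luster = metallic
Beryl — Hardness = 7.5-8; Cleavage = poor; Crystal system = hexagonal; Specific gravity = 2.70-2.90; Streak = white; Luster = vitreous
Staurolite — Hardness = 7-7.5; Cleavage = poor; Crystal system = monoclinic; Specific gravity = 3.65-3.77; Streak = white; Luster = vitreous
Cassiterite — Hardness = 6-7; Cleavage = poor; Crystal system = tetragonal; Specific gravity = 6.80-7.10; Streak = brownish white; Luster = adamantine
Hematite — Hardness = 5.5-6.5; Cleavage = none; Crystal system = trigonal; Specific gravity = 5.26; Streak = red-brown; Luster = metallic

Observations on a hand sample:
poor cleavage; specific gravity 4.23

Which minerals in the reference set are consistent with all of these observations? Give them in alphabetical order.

Poor cleavage — Sphene, Olivine, Aragonite, Apatite, Pyrite, Sulfur, Tourmaline, Chalcopyrite, Beryl, Staurolite, Cassiterite remain.
Specific gravity 4.23 — only Olivine, Chalcopyrite remain.
Consistent with every observation: Chalcopyrite, Olivine.

Chalcopyrite, Olivine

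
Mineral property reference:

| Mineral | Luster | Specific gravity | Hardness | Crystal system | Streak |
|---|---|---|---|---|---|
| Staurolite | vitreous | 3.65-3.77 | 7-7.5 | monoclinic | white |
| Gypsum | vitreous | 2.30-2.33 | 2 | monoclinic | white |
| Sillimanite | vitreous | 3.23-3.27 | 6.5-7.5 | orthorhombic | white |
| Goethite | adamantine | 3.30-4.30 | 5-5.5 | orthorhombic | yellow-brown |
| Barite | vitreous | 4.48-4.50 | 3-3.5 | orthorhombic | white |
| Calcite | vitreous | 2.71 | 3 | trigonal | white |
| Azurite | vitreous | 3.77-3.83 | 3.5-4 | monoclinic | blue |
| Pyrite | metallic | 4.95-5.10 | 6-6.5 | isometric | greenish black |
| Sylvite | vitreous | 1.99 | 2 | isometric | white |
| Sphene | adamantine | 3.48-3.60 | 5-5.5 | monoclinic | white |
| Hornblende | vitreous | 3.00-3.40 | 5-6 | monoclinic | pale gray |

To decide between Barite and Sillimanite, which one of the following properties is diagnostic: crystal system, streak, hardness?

Crystal system: both orthorhombic — identical.
Streak: both white — identical.
Hardness: Barite 3-3.5, Sillimanite 6.5-7.5 — different.
Hardness is the diagnostic property here.

hardness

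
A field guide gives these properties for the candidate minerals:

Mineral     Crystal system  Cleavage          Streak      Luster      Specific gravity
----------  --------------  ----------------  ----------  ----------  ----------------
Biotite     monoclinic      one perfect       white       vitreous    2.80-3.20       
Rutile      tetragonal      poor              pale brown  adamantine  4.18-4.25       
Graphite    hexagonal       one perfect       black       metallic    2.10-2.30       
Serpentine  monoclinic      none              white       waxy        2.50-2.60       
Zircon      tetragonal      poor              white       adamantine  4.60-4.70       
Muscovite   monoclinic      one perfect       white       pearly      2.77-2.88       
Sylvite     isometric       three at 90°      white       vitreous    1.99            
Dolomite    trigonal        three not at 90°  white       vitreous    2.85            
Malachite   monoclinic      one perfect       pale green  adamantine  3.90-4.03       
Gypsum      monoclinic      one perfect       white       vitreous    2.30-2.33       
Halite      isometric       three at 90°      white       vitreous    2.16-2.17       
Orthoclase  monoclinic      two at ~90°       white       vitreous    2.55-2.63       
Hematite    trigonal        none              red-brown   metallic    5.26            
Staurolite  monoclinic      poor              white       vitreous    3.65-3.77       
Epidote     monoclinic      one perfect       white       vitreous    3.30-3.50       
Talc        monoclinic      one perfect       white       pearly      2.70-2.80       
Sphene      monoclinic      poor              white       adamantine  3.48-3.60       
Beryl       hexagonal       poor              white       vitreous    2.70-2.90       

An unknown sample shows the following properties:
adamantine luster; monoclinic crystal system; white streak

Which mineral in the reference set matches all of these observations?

Adamantine luster: Rutile, Zircon, Malachite, Sphene remain.
Monoclinic crystal system eliminates Rutile, Zircon.
White streak excludes Malachite.
The only mineral consistent with every observation is Sphene.

Sphene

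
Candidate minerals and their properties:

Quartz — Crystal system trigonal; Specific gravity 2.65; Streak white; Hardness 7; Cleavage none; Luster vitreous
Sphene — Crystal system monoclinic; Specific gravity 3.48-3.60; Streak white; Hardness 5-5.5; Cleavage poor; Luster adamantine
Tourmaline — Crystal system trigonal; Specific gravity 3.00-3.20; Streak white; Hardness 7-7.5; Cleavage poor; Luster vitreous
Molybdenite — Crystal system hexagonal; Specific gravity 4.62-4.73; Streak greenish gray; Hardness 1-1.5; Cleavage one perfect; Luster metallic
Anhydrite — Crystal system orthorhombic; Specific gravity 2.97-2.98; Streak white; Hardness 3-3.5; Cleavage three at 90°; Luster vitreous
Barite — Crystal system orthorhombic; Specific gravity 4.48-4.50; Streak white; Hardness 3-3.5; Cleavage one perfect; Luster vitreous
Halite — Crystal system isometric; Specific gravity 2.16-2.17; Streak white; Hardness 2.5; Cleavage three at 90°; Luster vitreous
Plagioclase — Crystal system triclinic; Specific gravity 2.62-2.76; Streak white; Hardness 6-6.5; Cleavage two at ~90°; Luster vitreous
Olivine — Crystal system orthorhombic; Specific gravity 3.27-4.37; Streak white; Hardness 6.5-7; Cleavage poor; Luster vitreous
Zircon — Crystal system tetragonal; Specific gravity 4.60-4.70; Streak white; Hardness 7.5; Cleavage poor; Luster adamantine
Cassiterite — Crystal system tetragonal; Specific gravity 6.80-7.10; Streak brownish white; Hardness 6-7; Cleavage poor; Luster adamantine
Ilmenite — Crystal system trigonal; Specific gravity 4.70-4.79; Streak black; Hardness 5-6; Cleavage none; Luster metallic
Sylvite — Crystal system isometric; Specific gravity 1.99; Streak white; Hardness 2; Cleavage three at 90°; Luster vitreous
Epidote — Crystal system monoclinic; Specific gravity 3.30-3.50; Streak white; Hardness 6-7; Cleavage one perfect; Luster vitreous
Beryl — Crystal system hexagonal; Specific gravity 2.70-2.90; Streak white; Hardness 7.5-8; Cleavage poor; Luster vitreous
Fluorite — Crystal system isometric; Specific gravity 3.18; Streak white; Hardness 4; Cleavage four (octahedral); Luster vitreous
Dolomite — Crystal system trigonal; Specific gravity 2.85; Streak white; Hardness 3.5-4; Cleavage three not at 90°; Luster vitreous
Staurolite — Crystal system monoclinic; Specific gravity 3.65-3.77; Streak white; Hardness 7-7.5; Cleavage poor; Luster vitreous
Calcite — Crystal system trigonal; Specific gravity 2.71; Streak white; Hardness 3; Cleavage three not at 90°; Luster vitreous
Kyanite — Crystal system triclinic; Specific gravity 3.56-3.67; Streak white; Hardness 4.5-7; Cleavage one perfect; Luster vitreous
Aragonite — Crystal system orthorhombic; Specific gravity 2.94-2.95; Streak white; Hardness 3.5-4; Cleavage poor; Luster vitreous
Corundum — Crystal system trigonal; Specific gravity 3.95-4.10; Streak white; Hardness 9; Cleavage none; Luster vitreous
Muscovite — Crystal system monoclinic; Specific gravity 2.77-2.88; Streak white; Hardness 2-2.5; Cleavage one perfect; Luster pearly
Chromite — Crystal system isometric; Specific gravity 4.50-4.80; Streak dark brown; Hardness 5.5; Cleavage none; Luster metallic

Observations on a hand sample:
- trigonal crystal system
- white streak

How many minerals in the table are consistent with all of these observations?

5

Trigonal crystal system: narrows the field to Quartz, Tourmaline, Ilmenite, Dolomite, Calcite, Corundum.
White streak rules out Ilmenite.
The minerals that satisfy all observations are Calcite, Corundum, Dolomite, Quartz, Tourmaline.
That is 5 minerals.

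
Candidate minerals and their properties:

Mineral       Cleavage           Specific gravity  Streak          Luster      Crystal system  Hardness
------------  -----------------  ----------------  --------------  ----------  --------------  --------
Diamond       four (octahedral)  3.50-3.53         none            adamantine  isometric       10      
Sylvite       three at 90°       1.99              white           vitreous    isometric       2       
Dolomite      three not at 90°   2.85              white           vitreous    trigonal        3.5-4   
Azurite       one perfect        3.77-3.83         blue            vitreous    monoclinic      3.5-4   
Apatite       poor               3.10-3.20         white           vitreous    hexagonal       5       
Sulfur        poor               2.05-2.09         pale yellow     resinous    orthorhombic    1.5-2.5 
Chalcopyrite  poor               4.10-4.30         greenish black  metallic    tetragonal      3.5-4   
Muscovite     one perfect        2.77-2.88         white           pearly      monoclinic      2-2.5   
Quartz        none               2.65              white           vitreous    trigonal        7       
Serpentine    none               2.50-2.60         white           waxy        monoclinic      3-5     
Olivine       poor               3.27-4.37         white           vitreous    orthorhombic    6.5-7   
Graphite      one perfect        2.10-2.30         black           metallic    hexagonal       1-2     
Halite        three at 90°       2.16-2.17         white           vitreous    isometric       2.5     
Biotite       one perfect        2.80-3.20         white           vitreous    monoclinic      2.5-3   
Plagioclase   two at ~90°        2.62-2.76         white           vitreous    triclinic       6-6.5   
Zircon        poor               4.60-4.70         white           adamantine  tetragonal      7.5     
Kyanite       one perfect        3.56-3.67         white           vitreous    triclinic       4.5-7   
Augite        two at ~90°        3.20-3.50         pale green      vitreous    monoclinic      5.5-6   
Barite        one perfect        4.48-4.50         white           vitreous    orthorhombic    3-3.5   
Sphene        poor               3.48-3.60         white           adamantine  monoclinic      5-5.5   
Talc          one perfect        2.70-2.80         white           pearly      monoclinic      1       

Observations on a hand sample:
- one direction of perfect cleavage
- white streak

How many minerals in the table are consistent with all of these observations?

5

One direction of perfect cleavage: Azurite, Muscovite, Graphite, Biotite, Kyanite, Barite, Talc remain.
White streak excludes Azurite, Graphite.
The minerals that satisfy all observations are Barite, Biotite, Kyanite, Muscovite, Talc.
That is 5 minerals.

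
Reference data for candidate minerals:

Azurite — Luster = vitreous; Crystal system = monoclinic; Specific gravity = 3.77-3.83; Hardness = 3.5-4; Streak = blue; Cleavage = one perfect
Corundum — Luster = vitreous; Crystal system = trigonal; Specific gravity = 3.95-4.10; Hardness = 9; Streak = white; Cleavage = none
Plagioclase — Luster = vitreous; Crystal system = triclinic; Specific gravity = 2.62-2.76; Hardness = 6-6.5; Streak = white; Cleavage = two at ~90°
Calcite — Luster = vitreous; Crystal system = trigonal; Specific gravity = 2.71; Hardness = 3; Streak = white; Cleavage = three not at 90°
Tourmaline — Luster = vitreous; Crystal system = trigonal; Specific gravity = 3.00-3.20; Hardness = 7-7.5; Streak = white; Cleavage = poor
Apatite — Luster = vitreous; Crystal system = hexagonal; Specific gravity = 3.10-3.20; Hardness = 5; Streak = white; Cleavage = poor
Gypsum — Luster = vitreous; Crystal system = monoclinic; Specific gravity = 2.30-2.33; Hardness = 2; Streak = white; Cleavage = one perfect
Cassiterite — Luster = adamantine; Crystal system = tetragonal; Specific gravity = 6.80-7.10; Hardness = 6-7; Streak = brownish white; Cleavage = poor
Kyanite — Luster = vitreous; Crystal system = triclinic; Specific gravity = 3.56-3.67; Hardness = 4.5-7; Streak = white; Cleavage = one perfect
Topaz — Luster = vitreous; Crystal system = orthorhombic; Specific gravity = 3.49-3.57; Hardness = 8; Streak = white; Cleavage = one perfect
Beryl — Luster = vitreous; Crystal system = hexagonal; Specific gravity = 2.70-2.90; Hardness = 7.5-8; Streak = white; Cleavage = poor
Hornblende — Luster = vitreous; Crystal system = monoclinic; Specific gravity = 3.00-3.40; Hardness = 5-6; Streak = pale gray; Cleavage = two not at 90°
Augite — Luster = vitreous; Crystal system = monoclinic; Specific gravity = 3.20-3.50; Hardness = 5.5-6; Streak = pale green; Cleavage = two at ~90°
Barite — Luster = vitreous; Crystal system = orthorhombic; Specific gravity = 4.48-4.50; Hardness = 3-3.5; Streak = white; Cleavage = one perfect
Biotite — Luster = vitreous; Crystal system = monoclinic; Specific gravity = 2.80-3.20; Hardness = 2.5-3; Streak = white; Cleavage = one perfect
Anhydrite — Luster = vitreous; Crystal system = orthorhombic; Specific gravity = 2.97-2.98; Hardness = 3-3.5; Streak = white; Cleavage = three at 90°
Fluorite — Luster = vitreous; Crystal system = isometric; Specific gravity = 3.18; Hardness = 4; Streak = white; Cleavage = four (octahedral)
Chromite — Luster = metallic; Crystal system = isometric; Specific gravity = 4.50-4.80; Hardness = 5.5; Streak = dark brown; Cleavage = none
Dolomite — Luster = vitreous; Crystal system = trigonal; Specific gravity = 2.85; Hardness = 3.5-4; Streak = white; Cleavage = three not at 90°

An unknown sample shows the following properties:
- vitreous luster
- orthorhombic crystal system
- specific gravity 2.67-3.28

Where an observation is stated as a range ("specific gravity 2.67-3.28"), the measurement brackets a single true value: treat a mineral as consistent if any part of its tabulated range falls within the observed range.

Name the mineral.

Vitreous luster eliminates Cassiterite, Chromite.
Orthorhombic crystal system: leaves Topaz, Barite, Anhydrite.
Specific gravity 2.67-3.28: narrows the field to Anhydrite.
The only mineral consistent with every observation is Anhydrite.

Anhydrite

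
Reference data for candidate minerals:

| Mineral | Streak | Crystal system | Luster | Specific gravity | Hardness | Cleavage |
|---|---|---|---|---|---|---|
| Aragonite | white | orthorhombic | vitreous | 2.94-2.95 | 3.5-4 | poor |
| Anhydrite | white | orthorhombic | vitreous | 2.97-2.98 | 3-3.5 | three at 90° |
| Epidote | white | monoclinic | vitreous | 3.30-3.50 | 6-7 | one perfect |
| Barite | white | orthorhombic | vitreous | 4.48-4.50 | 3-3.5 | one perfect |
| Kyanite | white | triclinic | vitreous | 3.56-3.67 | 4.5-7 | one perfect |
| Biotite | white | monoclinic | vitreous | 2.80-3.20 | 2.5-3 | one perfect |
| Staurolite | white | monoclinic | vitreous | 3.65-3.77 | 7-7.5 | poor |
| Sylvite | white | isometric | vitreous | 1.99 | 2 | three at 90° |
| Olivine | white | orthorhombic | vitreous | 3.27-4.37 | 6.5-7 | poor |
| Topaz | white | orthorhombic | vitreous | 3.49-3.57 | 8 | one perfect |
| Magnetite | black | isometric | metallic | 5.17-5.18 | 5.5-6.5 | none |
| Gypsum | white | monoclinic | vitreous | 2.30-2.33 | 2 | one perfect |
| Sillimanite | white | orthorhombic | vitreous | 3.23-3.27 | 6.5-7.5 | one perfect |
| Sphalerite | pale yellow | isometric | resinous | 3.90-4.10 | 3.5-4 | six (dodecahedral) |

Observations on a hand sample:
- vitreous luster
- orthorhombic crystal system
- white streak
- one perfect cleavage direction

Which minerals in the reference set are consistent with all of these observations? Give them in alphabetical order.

Vitreous luster excludes Magnetite, Sphalerite.
Orthorhombic crystal system excludes Epidote, Kyanite, Biotite, Staurolite, Sylvite, Gypsum.
White streak — every remaining candidate is consistent.
One perfect cleavage direction eliminates Aragonite, Anhydrite, Olivine.
The minerals that satisfy all observations are Barite, Sillimanite, Topaz.

Barite, Sillimanite, Topaz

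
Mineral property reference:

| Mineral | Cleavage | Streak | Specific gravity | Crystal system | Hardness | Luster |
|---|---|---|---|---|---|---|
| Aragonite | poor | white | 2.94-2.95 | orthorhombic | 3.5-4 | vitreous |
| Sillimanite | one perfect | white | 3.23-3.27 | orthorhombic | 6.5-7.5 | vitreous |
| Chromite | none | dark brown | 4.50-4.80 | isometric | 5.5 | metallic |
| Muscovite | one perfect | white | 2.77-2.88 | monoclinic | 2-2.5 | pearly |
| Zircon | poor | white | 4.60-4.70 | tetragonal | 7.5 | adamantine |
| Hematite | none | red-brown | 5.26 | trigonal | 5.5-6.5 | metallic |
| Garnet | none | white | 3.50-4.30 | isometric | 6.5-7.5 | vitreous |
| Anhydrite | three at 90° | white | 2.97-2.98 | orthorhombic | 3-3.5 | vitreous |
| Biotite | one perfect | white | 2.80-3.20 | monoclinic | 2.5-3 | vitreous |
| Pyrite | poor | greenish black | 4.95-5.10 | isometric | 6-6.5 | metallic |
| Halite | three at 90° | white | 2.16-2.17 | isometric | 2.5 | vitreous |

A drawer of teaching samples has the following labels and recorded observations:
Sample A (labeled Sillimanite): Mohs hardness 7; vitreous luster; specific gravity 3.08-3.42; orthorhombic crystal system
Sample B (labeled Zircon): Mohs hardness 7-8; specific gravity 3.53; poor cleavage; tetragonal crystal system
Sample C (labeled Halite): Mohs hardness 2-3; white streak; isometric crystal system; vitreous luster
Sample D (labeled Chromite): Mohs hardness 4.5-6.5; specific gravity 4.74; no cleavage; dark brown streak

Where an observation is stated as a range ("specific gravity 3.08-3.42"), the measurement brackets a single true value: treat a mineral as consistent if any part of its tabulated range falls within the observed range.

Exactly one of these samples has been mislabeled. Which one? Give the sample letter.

Sample A: every observation is compatible with the reference values for Sillimanite.
Sample B: Zircon has SG 4.60-4.70, but the record shows specific gravity 3.53 — this label is wrong.
Sample C: every observation is compatible with the reference values for Halite.
Sample D: every observation is compatible with the reference values for Chromite.
Sample B is the mislabeled one.

B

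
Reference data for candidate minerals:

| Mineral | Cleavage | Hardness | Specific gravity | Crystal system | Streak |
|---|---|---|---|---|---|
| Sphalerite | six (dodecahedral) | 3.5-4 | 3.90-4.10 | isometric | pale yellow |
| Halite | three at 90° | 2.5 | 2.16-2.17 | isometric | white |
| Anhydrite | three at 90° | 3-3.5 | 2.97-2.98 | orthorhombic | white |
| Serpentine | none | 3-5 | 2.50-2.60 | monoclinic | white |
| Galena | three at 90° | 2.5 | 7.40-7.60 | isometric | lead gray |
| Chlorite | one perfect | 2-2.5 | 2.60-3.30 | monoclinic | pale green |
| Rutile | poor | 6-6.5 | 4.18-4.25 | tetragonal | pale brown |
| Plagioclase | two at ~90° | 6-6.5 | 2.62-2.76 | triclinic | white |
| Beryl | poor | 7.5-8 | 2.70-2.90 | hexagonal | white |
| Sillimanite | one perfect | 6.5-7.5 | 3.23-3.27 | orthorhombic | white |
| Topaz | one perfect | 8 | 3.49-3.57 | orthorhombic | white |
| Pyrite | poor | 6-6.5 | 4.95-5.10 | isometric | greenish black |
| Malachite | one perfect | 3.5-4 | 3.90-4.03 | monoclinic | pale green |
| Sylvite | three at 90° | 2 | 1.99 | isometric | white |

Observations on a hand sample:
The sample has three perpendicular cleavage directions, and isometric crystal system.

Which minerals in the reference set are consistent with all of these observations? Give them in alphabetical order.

Three perpendicular cleavage directions: only Halite, Anhydrite, Galena, Sylvite remain.
Isometric crystal system excludes Anhydrite.
Consistent with every observation: Galena, Halite, Sylvite.

Galena, Halite, Sylvite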